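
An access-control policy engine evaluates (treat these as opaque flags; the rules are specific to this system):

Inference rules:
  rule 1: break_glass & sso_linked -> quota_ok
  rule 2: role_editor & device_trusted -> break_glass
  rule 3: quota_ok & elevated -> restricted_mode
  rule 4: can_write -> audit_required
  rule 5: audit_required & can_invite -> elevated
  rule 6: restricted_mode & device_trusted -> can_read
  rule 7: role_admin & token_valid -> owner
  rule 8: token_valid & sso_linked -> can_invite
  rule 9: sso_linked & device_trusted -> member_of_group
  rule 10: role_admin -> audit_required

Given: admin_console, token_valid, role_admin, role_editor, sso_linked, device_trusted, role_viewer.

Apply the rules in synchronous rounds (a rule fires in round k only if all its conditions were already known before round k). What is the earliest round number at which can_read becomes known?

Round 1: rule 2 [role_editor & device_trusted -> break_glass]; rule 7 [role_admin & token_valid -> owner]; rule 8 [token_valid & sso_linked -> can_invite]; rule 9 [sso_linked & device_trusted -> member_of_group]; rule 10 [role_admin -> audit_required]. Adds break_glass, owner, can_invite, member_of_group, audit_required.
Round 2: rule 1 [break_glass & sso_linked -> quota_ok]; rule 5 [audit_required & can_invite -> elevated]. Adds quota_ok, elevated.
Round 3: rule 3 [quota_ok & elevated -> restricted_mode]. Adds restricted_mode.
Round 4: rule 6 [restricted_mode & device_trusted -> can_read]. Adds can_read.
can_read first appears in round 4.

4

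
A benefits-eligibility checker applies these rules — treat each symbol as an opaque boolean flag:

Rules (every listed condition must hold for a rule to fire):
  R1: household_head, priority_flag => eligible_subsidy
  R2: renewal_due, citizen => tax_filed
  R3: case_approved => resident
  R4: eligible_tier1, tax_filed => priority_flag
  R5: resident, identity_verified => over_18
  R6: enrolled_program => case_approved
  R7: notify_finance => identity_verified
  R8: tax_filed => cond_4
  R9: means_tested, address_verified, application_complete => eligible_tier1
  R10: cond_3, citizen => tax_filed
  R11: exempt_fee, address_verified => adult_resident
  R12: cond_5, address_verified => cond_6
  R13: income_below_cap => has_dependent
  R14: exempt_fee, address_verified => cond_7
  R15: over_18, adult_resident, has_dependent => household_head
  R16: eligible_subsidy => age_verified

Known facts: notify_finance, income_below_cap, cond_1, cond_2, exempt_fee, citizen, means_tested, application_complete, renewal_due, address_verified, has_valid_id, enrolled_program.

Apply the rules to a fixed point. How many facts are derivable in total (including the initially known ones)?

Round 1 fires R2, R6, R7, R9, R11, R13, R14, giving tax_filed, case_approved, identity_verified, eligible_tier1, adult_resident, has_dependent, cond_7.
Round 2 fires R3, R4, R8, giving resident, priority_flag, cond_4.
Round 3 fires R5, giving over_18.
Round 4 fires R15, giving household_head.
Round 5 fires R1, giving eligible_subsidy.
Round 6 fires R16, giving age_verified.
Closure: {address_verified, adult_resident, age_verified, application_complete, case_approved, citizen, cond_1, cond_2, cond_4, cond_7, eligible_subsidy, eligible_tier1, enrolled_program, exempt_fee, has_dependent, has_valid_id, household_head, identity_verified, income_below_cap, means_tested, notify_finance, over_18, priority_flag, renewal_due, resident, tax_filed} — 26 facts.

26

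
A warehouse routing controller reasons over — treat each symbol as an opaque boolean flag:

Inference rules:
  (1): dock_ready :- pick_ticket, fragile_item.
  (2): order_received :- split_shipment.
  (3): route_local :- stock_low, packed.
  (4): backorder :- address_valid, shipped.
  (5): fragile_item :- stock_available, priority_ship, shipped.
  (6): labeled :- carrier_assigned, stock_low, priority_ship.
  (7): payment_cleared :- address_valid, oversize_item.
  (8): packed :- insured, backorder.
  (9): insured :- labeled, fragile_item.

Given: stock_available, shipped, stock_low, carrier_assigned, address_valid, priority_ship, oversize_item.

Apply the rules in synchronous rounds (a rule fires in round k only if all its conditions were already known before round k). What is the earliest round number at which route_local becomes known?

4

Round 1: (4) [backorder :- address_valid, shipped.]; (5) [fragile_item :- stock_available, priority_ship, shipped.]; (6) [labeled :- carrier_assigned, stock_low, priority_ship.]; (7) [payment_cleared :- address_valid, oversize_item.]. Adds backorder, fragile_item, labeled, payment_cleared.
Round 2: (9) [insured :- labeled, fragile_item.]. Adds insured.
Round 3: (8) [packed :- insured, backorder.]. Adds packed.
Round 4: (3) [route_local :- stock_low, packed.]. Adds route_local.
route_local first appears in round 4.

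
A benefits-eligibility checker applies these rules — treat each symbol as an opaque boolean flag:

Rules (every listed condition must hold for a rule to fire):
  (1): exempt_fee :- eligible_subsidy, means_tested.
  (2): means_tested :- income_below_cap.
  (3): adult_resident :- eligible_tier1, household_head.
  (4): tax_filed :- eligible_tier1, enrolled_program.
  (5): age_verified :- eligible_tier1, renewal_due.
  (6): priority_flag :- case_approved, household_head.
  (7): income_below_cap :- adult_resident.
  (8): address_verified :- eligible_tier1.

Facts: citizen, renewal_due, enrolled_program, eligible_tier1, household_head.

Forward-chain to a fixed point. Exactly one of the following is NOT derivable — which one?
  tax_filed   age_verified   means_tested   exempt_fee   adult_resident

Round 1 fires (3), (4), (5), (8), giving adult_resident, tax_filed, age_verified, address_verified.
Round 2 fires (7), giving income_below_cap.
Round 3 fires (2), giving means_tested.
Derived: means_tested (round 3), age_verified (round 1), tax_filed (round 1), adult_resident (round 1). exempt_fee never appears in any round.

exempt_fee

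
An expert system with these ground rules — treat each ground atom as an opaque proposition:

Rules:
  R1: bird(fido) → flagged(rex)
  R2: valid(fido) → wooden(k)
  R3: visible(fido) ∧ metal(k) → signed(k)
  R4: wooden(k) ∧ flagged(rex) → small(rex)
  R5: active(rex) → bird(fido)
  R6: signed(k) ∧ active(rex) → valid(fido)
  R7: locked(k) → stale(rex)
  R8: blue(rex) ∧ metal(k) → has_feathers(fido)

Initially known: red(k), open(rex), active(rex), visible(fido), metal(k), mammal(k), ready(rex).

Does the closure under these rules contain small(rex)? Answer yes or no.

yes

[1] R3 [visible(fido) ∧ metal(k) → signed(k)]; R5 [active(rex) → bird(fido)]. ⇒ new: signed(k), bird(fido).
[2] R1 [bird(fido) → flagged(rex)]; R6 [signed(k) ∧ active(rex) → valid(fido)]. ⇒ new: flagged(rex), valid(fido).
[3] R2 [valid(fido) → wooden(k)]. ⇒ new: wooden(k).
[4] R4 [wooden(k) ∧ flagged(rex) → small(rex)]. ⇒ new: small(rex).
small(rex) appears in round 4, so it is derivable.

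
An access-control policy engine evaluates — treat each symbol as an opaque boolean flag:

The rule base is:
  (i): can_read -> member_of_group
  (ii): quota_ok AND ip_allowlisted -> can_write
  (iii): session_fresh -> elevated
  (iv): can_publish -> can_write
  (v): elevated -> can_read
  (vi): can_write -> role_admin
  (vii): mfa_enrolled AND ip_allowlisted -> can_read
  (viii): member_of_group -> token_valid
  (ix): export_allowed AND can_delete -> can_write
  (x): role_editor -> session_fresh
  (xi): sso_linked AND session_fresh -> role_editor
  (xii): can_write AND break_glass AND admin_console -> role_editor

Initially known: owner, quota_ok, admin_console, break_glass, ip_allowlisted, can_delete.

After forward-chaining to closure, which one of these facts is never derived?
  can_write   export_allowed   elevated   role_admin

export_allowed

[1] (ii) [quota_ok AND ip_allowlisted -> can_write]. ⇒ new: can_write.
[2] (vi) [can_write -> role_admin]; (xii) [can_write AND break_glass AND admin_console -> role_editor]. ⇒ new: role_admin, role_editor.
[3] (x) [role_editor -> session_fresh]. ⇒ new: session_fresh.
[4] (iii) [session_fresh -> elevated]. ⇒ new: elevated.
[5] (v) [elevated -> can_read]. ⇒ new: can_read.
[6] (i) [can_read -> member_of_group]. ⇒ new: member_of_group.
[7] (viii) [member_of_group -> token_valid]. ⇒ new: token_valid.
Derived: can_write (round 1), role_admin (round 2), elevated (round 4). export_allowed never appears in any round.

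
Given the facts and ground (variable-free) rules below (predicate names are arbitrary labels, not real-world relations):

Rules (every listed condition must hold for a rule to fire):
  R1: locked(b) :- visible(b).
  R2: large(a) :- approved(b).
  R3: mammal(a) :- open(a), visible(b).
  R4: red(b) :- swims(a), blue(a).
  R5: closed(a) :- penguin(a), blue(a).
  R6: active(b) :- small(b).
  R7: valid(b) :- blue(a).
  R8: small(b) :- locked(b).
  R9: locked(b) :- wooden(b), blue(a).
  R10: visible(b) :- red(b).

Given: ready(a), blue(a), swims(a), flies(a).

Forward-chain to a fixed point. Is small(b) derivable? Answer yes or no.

yes

Round 1: R4 [red(b) :- swims(a), blue(a).]; R7 [valid(b) :- blue(a).]. Adds red(b), valid(b).
Round 2: R10 [visible(b) :- red(b).]. Adds visible(b).
Round 3: R1 [locked(b) :- visible(b).]. Adds locked(b).
Round 4: R8 [small(b) :- locked(b).]. Adds small(b).
Round 5: R6 [active(b) :- small(b).]. Adds active(b).
small(b) appears in round 4, so it is derivable.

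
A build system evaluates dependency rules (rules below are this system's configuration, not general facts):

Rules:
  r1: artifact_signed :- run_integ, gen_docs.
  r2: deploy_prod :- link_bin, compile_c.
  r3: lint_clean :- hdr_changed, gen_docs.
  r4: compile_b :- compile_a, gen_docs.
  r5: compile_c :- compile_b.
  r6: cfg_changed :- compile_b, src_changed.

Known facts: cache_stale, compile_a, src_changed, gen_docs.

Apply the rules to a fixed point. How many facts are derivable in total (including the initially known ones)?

7

Round 1 fires r4, giving compile_b.
Round 2 fires r5, r6, giving compile_c, cfg_changed.
Closure: {cache_stale, cfg_changed, compile_a, compile_b, compile_c, gen_docs, src_changed} — 7 facts.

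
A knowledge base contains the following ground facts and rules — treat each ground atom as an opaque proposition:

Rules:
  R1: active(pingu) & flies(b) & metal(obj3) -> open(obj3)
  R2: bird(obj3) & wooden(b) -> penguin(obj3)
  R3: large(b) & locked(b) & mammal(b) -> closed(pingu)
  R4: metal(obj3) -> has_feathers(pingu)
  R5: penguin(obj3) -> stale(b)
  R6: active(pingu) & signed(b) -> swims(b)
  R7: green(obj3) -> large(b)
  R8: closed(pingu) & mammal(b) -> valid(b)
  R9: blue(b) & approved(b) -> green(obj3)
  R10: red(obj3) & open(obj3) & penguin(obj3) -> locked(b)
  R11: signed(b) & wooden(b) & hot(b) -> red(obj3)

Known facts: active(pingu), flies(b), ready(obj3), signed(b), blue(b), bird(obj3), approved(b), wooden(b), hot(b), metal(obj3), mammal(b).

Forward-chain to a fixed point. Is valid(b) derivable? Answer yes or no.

[1] R1 [active(pingu) & flies(b) & metal(obj3) -> open(obj3)]; R2 [bird(obj3) & wooden(b) -> penguin(obj3)]; R4 [metal(obj3) -> has_feathers(pingu)]; R6 [active(pingu) & signed(b) -> swims(b)]; R9 [blue(b) & approved(b) -> green(obj3)]; R11 [signed(b) & wooden(b) & hot(b) -> red(obj3)]. ⇒ new: open(obj3), penguin(obj3), has_feathers(pingu), swims(b), green(obj3), red(obj3).
[2] R5 [penguin(obj3) -> stale(b)]; R7 [green(obj3) -> large(b)]; R10 [red(obj3) & open(obj3) & penguin(obj3) -> locked(b)]. ⇒ new: stale(b), large(b), locked(b).
[3] R3 [large(b) & locked(b) & mammal(b) -> closed(pingu)]. ⇒ new: closed(pingu).
[4] R8 [closed(pingu) & mammal(b) -> valid(b)]. ⇒ new: valid(b).
valid(b) appears in round 4, so it is derivable.

yes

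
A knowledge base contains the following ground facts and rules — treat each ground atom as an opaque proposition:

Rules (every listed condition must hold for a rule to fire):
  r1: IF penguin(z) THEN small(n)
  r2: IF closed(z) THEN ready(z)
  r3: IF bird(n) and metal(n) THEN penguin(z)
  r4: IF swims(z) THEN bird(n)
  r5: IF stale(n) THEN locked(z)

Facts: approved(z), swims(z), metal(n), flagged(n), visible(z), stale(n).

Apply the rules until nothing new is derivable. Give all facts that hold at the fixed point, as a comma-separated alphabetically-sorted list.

approved(z), bird(n), flagged(n), locked(z), metal(n), penguin(z), small(n), stale(n), swims(z), visible(z)

Round 1 fires r4, r5, giving bird(n), locked(z).
Round 2 fires r3, giving penguin(z).
Round 3 fires r1, giving small(n).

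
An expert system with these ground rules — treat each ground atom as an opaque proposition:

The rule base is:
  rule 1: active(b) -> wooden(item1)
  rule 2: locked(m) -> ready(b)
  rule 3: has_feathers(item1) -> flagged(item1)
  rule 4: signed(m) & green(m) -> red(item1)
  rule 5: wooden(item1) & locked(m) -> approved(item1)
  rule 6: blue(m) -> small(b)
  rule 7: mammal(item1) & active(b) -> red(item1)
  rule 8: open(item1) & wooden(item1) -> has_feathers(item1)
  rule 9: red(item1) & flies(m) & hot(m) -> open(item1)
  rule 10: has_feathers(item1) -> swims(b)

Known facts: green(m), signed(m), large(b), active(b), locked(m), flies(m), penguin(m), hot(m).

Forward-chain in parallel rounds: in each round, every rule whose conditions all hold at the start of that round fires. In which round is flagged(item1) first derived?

Round 1: rule 1 [active(b) -> wooden(item1)]; rule 2 [locked(m) -> ready(b)]; rule 4 [signed(m) & green(m) -> red(item1)]. New: wooden(item1), ready(b), red(item1).
Round 2: rule 5 [wooden(item1) & locked(m) -> approved(item1)]; rule 9 [red(item1) & flies(m) & hot(m) -> open(item1)]. New: approved(item1), open(item1).
Round 3: rule 8 [open(item1) & wooden(item1) -> has_feathers(item1)]. New: has_feathers(item1).
Round 4: rule 3 [has_feathers(item1) -> flagged(item1)]; rule 10 [has_feathers(item1) -> swims(b)]. New: flagged(item1), swims(b).
flagged(item1) first appears in round 4.

4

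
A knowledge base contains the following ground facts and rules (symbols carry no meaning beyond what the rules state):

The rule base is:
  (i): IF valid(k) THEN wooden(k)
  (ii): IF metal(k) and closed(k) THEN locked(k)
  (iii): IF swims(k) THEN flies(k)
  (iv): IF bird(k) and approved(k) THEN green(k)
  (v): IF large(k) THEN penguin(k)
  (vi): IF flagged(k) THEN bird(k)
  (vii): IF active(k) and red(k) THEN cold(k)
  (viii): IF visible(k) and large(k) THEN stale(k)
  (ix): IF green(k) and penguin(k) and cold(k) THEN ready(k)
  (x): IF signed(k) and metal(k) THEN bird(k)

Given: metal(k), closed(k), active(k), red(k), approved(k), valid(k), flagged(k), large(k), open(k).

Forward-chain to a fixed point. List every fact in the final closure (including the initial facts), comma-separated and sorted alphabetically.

Round 1: (i) [IF valid(k) THEN wooden(k)]; (ii) [IF metal(k) and closed(k) THEN locked(k)]; (v) [IF large(k) THEN penguin(k)]; (vi) [IF flagged(k) THEN bird(k)]; (vii) [IF active(k) and red(k) THEN cold(k)]. Adds wooden(k), locked(k), penguin(k), bird(k), cold(k).
Round 2: (iv) [IF bird(k) and approved(k) THEN green(k)]. Adds green(k).
Round 3: (ix) [IF green(k) and penguin(k) and cold(k) THEN ready(k)]. Adds ready(k).

active(k), approved(k), bird(k), closed(k), cold(k), flagged(k), green(k), large(k), locked(k), metal(k), open(k), penguin(k), ready(k), red(k), valid(k), wooden(k)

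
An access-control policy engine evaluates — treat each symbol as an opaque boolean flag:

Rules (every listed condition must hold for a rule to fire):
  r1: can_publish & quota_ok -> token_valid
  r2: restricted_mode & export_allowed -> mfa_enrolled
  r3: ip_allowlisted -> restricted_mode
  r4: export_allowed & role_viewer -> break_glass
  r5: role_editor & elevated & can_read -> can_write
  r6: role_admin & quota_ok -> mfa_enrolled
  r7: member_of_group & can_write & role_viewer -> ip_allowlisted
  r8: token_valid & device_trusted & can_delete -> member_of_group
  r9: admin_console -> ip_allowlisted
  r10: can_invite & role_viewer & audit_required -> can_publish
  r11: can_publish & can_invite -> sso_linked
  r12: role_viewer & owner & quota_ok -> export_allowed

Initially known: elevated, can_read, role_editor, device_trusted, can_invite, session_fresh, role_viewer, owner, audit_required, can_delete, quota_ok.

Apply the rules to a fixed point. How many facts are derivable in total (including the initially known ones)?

Round 1: r5 [role_editor & elevated & can_read -> can_write]; r10 [can_invite & role_viewer & audit_required -> can_publish]; r12 [role_viewer & owner & quota_ok -> export_allowed]. Adds can_write, can_publish, export_allowed.
Round 2: r1 [can_publish & quota_ok -> token_valid]; r4 [export_allowed & role_viewer -> break_glass]; r11 [can_publish & can_invite -> sso_linked]. Adds token_valid, break_glass, sso_linked.
Round 3: r8 [token_valid & device_trusted & can_delete -> member_of_group]. Adds member_of_group.
Round 4: r7 [member_of_group & can_write & role_viewer -> ip_allowlisted]. Adds ip_allowlisted.
Round 5: r3 [ip_allowlisted -> restricted_mode]. Adds restricted_mode.
Round 6: r2 [restricted_mode & export_allowed -> mfa_enrolled]. Adds mfa_enrolled.
Closure: {audit_required, break_glass, can_delete, can_invite, can_publish, can_read, can_write, device_trusted, elevated, export_allowed, ip_allowlisted, member_of_group, mfa_enrolled, owner, quota_ok, restricted_mode, role_editor, role_viewer, session_fresh, sso_linked, token_valid} — 21 facts.

21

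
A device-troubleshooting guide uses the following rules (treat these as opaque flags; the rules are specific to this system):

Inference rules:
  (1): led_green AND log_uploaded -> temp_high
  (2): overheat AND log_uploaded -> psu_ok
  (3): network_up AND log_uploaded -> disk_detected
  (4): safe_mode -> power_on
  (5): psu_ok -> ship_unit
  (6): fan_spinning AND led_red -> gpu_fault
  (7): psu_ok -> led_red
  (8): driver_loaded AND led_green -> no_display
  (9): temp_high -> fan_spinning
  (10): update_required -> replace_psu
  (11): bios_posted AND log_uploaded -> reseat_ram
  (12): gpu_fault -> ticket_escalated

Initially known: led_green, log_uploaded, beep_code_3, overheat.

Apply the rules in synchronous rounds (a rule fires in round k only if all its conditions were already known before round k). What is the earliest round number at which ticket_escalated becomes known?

[1] (1) [led_green AND log_uploaded -> temp_high]; (2) [overheat AND log_uploaded -> psu_ok]. ⇒ new: temp_high, psu_ok.
[2] (5) [psu_ok -> ship_unit]; (7) [psu_ok -> led_red]; (9) [temp_high -> fan_spinning]. ⇒ new: ship_unit, led_red, fan_spinning.
[3] (6) [fan_spinning AND led_red -> gpu_fault]. ⇒ new: gpu_fault.
[4] (12) [gpu_fault -> ticket_escalated]. ⇒ new: ticket_escalated.
ticket_escalated first appears in round 4.

4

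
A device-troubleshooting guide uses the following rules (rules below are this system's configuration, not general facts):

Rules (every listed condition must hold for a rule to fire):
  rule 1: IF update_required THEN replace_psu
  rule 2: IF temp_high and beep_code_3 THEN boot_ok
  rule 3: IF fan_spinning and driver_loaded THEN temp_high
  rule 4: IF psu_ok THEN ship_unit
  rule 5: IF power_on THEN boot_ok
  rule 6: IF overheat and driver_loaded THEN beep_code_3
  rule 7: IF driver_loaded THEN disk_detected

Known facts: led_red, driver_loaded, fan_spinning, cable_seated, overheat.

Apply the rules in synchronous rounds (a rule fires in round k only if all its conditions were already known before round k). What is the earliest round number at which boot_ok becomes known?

Round 1 fires rule 3, rule 6, rule 7, giving temp_high, beep_code_3, disk_detected.
Round 2 fires rule 2, giving boot_ok.
boot_ok first appears in round 2.

2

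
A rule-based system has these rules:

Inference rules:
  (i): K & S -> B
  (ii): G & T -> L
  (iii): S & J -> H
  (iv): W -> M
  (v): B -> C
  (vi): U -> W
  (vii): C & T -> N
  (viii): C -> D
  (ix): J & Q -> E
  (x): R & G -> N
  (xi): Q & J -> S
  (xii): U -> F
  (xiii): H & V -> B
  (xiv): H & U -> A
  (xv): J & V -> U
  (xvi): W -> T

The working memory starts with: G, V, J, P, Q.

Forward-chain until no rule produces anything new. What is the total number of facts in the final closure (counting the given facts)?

19

Round 1: (ix) [J & Q -> E]; (xi) [Q & J -> S]; (xv) [J & V -> U]. Adds E, S, U.
Round 2: (iii) [S & J -> H]; (vi) [U -> W]; (xii) [U -> F]. Adds H, W, F.
Round 3: (iv) [W -> M]; (xiii) [H & V -> B]; (xiv) [H & U -> A]; (xvi) [W -> T]. Adds M, B, A, T.
Round 4: (ii) [G & T -> L]; (v) [B -> C]. Adds L, C.
Round 5: (vii) [C & T -> N]; (viii) [C -> D]. Adds N, D.
Closure: {A, B, C, D, E, F, G, H, J, L, M, N, P, Q, S, T, U, V, W} — 19 facts.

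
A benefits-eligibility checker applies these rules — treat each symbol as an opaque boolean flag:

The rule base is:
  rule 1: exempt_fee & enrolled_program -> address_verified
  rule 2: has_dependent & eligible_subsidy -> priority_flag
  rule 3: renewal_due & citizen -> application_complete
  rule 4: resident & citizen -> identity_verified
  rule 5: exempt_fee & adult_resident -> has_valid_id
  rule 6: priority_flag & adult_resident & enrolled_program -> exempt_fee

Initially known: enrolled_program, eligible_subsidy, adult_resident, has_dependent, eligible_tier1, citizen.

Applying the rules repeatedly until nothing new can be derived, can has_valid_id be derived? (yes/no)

yes

Round 1 — rule 2, derive priority_flag.
Round 2 — rule 6, derive exempt_fee.
Round 3 — rule 1, rule 5, derive address_verified, has_valid_id.
has_valid_id appears in round 3, so it is derivable.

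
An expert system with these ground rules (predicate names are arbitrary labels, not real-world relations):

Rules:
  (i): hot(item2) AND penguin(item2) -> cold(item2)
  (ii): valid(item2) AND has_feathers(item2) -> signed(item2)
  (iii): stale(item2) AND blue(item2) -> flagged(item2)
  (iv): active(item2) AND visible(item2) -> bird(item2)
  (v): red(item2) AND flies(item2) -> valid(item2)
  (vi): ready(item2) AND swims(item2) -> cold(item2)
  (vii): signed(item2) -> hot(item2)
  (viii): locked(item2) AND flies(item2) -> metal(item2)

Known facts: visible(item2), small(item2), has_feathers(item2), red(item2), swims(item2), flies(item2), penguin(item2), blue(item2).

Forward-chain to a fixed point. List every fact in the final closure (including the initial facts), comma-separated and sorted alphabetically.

blue(item2), cold(item2), flies(item2), has_feathers(item2), hot(item2), penguin(item2), red(item2), signed(item2), small(item2), swims(item2), valid(item2), visible(item2)

Round 1: (v) [red(item2) AND flies(item2) -> valid(item2)]. New: valid(item2).
Round 2: (ii) [valid(item2) AND has_feathers(item2) -> signed(item2)]. New: signed(item2).
Round 3: (vii) [signed(item2) -> hot(item2)]. New: hot(item2).
Round 4: (i) [hot(item2) AND penguin(item2) -> cold(item2)]. New: cold(item2).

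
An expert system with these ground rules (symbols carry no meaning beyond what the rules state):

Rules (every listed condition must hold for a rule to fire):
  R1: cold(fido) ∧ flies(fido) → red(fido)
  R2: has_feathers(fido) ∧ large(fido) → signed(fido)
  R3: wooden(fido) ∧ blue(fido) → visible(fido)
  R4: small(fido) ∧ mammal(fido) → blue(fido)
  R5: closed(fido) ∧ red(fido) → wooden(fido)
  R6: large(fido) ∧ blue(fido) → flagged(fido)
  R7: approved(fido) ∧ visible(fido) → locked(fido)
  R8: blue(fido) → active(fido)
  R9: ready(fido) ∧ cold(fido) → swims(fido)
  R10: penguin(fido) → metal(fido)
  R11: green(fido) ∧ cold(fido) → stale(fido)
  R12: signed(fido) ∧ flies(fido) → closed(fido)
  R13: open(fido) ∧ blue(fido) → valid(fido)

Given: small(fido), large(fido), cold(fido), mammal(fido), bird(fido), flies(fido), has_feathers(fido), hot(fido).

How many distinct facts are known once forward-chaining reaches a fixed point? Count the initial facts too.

[1] R1 [cold(fido) ∧ flies(fido) → red(fido)]; R2 [has_feathers(fido) ∧ large(fido) → signed(fido)]; R4 [small(fido) ∧ mammal(fido) → blue(fido)]. ⇒ new: red(fido), signed(fido), blue(fido).
[2] R6 [large(fido) ∧ blue(fido) → flagged(fido)]; R8 [blue(fido) → active(fido)]; R12 [signed(fido) ∧ flies(fido) → closed(fido)]. ⇒ new: flagged(fido), active(fido), closed(fido).
[3] R5 [closed(fido) ∧ red(fido) → wooden(fido)]. ⇒ new: wooden(fido).
[4] R3 [wooden(fido) ∧ blue(fido) → visible(fido)]. ⇒ new: visible(fido).
Closure: {active(fido), bird(fido), blue(fido), closed(fido), cold(fido), flagged(fido), flies(fido), has_feathers(fido), hot(fido), large(fido), mammal(fido), red(fido), signed(fido), small(fido), visible(fido), wooden(fido)} — 16 facts.

16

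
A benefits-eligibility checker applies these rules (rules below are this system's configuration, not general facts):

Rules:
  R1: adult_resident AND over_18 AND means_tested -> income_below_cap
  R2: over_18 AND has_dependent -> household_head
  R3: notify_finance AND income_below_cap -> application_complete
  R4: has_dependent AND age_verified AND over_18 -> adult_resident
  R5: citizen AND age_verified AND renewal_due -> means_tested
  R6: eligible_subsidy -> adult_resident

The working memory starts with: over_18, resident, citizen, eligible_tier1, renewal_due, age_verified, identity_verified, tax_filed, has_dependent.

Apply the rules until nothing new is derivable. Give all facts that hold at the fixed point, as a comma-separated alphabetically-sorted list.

Round 1 — R2, R4, R5, derive household_head, adult_resident, means_tested.
Round 2 — R1, derive income_below_cap.

adult_resident, age_verified, citizen, eligible_tier1, has_dependent, household_head, identity_verified, income_below_cap, means_tested, over_18, renewal_due, resident, tax_filed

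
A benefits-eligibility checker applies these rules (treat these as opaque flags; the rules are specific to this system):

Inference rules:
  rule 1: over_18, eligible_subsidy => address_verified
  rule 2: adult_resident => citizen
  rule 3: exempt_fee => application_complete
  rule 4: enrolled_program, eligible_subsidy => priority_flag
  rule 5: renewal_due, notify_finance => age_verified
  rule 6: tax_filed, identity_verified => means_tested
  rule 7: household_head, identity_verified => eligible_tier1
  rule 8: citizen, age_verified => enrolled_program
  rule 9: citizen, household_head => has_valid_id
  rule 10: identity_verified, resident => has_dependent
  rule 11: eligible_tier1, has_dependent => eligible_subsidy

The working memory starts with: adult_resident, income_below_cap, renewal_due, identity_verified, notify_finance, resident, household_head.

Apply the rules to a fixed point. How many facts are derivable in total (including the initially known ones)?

Round 1: rule 2 [adult_resident => citizen]; rule 5 [renewal_due, notify_finance => age_verified]; rule 7 [household_head, identity_verified => eligible_tier1]; rule 10 [identity_verified, resident => has_dependent]. New: citizen, age_verified, eligible_tier1, has_dependent.
Round 2: rule 8 [citizen, age_verified => enrolled_program]; rule 9 [citizen, household_head => has_valid_id]; rule 11 [eligible_tier1, has_dependent => eligible_subsidy]. New: enrolled_program, has_valid_id, eligible_subsidy.
Round 3: rule 4 [enrolled_program, eligible_subsidy => priority_flag]. New: priority_flag.
Closure: {adult_resident, age_verified, citizen, eligible_subsidy, eligible_tier1, enrolled_program, has_dependent, has_valid_id, household_head, identity_verified, income_below_cap, notify_finance, priority_flag, renewal_due, resident} — 15 facts.

15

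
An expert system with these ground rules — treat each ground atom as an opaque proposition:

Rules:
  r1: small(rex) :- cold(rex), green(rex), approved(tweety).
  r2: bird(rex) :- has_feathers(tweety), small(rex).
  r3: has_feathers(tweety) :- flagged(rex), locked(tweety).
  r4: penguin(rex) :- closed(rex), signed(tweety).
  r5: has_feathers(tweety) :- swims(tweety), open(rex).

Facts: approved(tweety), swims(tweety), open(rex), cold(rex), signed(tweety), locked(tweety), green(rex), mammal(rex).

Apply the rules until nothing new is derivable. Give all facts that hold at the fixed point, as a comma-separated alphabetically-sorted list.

approved(tweety), bird(rex), cold(rex), green(rex), has_feathers(tweety), locked(tweety), mammal(rex), open(rex), signed(tweety), small(rex), swims(tweety)

[1] r1 [small(rex) :- cold(rex), green(rex), approved(tweety).]; r5 [has_feathers(tweety) :- swims(tweety), open(rex).]. ⇒ new: small(rex), has_feathers(tweety).
[2] r2 [bird(rex) :- has_feathers(tweety), small(rex).]. ⇒ new: bird(rex).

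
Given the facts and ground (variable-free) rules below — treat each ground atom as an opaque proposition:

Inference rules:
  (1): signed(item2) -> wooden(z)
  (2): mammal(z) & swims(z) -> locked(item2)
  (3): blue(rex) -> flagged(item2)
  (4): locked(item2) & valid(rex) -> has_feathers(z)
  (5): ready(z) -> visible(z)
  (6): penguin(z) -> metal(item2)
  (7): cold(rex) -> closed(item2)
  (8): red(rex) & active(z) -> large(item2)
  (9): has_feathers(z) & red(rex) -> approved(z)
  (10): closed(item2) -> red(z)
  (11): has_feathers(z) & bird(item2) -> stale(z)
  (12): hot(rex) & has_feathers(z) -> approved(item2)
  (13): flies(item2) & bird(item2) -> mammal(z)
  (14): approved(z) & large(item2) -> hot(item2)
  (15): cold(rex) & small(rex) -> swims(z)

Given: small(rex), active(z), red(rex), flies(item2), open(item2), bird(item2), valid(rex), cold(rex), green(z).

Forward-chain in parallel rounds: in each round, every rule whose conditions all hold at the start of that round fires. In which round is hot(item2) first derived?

Round 1 fires (7), (8), (13), (15), giving closed(item2), large(item2), mammal(z), swims(z).
Round 2 fires (2), (10), giving locked(item2), red(z).
Round 3 fires (4), giving has_feathers(z).
Round 4 fires (9), (11), giving approved(z), stale(z).
Round 5 fires (14), giving hot(item2).
hot(item2) first appears in round 5.

5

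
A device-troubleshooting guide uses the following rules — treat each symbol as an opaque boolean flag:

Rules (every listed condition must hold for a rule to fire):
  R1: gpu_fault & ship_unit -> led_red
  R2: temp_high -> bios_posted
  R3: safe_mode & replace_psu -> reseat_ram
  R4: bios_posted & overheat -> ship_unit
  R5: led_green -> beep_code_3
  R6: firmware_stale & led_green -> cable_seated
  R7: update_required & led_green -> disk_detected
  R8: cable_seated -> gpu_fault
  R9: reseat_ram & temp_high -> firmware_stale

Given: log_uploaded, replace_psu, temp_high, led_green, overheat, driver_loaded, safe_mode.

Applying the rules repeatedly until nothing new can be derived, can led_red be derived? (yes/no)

yes

Round 1 — R2, R3, R5, derive bios_posted, reseat_ram, beep_code_3.
Round 2 — R4, R9, derive ship_unit, firmware_stale.
Round 3 — R6, derive cable_seated.
Round 4 — R8, derive gpu_fault.
Round 5 — R1, derive led_red.
led_red appears in round 5, so it is derivable.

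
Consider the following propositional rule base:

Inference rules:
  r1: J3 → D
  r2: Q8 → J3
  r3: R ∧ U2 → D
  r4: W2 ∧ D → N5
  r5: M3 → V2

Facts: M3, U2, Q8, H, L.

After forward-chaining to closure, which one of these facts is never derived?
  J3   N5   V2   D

N5

Round 1: r2 [Q8 → J3]; r5 [M3 → V2]. New: J3, V2.
Round 2: r1 [J3 → D]. New: D.
Derived: V2 (round 1), D (round 2), J3 (round 1). N5 never appears in any round.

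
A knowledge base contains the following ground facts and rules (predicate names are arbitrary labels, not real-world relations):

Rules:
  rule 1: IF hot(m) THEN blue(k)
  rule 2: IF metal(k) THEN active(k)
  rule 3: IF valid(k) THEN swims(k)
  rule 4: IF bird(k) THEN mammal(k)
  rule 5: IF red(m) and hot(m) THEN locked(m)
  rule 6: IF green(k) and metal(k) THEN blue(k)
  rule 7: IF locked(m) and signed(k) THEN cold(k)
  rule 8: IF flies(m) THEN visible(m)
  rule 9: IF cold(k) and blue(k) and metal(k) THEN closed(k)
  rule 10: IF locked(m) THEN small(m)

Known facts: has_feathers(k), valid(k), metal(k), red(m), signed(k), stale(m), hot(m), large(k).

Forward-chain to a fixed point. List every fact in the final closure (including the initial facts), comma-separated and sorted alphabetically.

active(k), blue(k), closed(k), cold(k), has_feathers(k), hot(m), large(k), locked(m), metal(k), red(m), signed(k), small(m), stale(m), swims(k), valid(k)

[1] rule 1 [IF hot(m) THEN blue(k)]; rule 2 [IF metal(k) THEN active(k)]; rule 3 [IF valid(k) THEN swims(k)]; rule 5 [IF red(m) and hot(m) THEN locked(m)]. ⇒ new: blue(k), active(k), swims(k), locked(m).
[2] rule 7 [IF locked(m) and signed(k) THEN cold(k)]; rule 10 [IF locked(m) THEN small(m)]. ⇒ new: cold(k), small(m).
[3] rule 9 [IF cold(k) and blue(k) and metal(k) THEN closed(k)]. ⇒ new: closed(k).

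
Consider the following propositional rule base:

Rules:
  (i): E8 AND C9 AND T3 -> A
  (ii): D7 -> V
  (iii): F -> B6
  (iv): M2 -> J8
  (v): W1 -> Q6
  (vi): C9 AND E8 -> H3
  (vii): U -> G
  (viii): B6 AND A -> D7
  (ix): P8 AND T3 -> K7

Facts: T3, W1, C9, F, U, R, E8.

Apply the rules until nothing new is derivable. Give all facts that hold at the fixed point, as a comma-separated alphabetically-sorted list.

Round 1 fires (i), (iii), (v), (vi), (vii), giving A, B6, Q6, H3, G.
Round 2 fires (viii), giving D7.
Round 3 fires (ii), giving V.

A, B6, C9, D7, E8, F, G, H3, Q6, R, T3, U, V, W1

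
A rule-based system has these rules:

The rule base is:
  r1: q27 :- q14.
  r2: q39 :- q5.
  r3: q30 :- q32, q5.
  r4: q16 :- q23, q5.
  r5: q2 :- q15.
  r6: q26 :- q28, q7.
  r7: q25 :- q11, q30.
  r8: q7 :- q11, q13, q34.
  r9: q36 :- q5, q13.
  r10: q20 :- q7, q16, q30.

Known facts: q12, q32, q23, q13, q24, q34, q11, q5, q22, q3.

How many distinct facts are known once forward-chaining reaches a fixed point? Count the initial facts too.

Round 1 fires r2, r3, r4, r8, r9, giving q39, q30, q16, q7, q36.
Round 2 fires r7, r10, giving q25, q20.
Closure: {q11, q12, q13, q16, q20, q22, q23, q24, q25, q3, q30, q32, q34, q36, q39, q5, q7} — 17 facts.

17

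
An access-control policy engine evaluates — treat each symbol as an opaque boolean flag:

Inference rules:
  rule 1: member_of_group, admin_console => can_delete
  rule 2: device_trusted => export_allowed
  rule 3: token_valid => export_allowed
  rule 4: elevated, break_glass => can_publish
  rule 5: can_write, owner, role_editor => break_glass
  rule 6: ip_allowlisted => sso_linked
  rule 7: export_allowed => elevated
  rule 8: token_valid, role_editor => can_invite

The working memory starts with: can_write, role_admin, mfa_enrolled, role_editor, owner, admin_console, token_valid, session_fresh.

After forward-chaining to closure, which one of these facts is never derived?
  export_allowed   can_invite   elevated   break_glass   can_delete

can_delete

Round 1: rule 3 [token_valid => export_allowed]; rule 5 [can_write, owner, role_editor => break_glass]; rule 8 [token_valid, role_editor => can_invite]. New: export_allowed, break_glass, can_invite.
Round 2: rule 7 [export_allowed => elevated]. New: elevated.
Round 3: rule 4 [elevated, break_glass => can_publish]. New: can_publish.
Derived: export_allowed (round 1), elevated (round 2), break_glass (round 1), can_invite (round 1). can_delete never appears in any round.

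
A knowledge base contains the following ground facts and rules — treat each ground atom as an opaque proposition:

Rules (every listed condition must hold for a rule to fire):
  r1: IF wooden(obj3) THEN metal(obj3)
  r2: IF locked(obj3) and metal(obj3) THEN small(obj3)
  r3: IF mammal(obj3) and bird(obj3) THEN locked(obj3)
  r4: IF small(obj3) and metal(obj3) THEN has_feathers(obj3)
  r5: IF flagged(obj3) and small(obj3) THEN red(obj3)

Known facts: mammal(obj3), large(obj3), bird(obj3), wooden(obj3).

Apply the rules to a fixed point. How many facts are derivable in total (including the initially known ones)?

8

Round 1: r1 [IF wooden(obj3) THEN metal(obj3)]; r3 [IF mammal(obj3) and bird(obj3) THEN locked(obj3)]. Adds metal(obj3), locked(obj3).
Round 2: r2 [IF locked(obj3) and metal(obj3) THEN small(obj3)]. Adds small(obj3).
Round 3: r4 [IF small(obj3) and metal(obj3) THEN has_feathers(obj3)]. Adds has_feathers(obj3).
Closure: {bird(obj3), has_feathers(obj3), large(obj3), locked(obj3), mammal(obj3), metal(obj3), small(obj3), wooden(obj3)} — 8 facts.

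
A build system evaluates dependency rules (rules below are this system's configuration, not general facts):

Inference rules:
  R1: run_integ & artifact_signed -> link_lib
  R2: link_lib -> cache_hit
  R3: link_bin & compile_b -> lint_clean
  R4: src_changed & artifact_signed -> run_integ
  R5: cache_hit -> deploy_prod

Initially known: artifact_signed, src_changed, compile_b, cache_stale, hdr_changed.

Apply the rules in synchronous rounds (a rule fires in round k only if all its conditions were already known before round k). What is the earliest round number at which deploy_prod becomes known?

4

Round 1 fires R4, giving run_integ.
Round 2 fires R1, giving link_lib.
Round 3 fires R2, giving cache_hit.
Round 4 fires R5, giving deploy_prod.
deploy_prod first appears in round 4.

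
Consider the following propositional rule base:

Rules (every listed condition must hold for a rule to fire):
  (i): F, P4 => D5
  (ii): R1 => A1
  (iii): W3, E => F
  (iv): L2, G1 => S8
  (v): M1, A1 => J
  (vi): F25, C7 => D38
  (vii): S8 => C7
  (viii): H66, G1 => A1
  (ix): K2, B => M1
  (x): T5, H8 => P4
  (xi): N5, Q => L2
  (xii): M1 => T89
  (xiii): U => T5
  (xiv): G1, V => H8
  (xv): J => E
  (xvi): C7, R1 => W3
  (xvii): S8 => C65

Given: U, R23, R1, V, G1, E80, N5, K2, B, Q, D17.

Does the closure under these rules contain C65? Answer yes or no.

Round 1: (ii) [R1 => A1]; (ix) [K2, B => M1]; (xi) [N5, Q => L2]; (xiii) [U => T5]; (xiv) [G1, V => H8]. New: A1, M1, L2, T5, H8.
Round 2: (iv) [L2, G1 => S8]; (v) [M1, A1 => J]; (x) [T5, H8 => P4]; (xii) [M1 => T89]. New: S8, J, P4, T89.
Round 3: (vii) [S8 => C7]; (xv) [J => E]; (xvii) [S8 => C65]. New: C7, E, C65.
Round 4: (xvi) [C7, R1 => W3]. New: W3.
Round 5: (iii) [W3, E => F]. New: F.
Round 6: (i) [F, P4 => D5]. New: D5.
C65 appears in round 3, so it is derivable.

yes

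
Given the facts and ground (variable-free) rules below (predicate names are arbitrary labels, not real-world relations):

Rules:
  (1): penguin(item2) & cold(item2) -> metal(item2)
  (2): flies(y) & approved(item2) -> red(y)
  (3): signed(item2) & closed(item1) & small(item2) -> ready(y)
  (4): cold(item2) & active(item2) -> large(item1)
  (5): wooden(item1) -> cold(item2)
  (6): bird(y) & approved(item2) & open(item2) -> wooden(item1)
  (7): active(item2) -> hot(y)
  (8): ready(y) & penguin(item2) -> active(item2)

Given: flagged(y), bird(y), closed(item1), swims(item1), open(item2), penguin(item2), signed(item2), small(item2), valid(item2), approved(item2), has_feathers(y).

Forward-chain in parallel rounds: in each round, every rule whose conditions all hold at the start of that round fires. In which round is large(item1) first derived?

3

Round 1 fires (3), (6), giving ready(y), wooden(item1).
Round 2 fires (5), (8), giving cold(item2), active(item2).
Round 3 fires (1), (4), (7), giving metal(item2), large(item1), hot(y).
large(item1) first appears in round 3.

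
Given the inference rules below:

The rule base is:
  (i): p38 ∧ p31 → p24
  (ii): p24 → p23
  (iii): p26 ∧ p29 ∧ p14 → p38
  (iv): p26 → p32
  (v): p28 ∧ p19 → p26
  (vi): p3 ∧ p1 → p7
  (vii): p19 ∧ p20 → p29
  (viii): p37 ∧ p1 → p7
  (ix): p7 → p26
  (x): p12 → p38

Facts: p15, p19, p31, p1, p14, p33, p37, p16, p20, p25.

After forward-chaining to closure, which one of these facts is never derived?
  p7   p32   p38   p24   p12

p12

[1] (vii) [p19 ∧ p20 → p29]; (viii) [p37 ∧ p1 → p7]. ⇒ new: p29, p7.
[2] (ix) [p7 → p26]. ⇒ new: p26.
[3] (iii) [p26 ∧ p29 ∧ p14 → p38]; (iv) [p26 → p32]. ⇒ new: p38, p32.
[4] (i) [p38 ∧ p31 → p24]. ⇒ new: p24.
[5] (ii) [p24 → p23]. ⇒ new: p23.
Derived: p7 (round 1), p38 (round 3), p24 (round 4), p32 (round 3). p12 never appears in any round.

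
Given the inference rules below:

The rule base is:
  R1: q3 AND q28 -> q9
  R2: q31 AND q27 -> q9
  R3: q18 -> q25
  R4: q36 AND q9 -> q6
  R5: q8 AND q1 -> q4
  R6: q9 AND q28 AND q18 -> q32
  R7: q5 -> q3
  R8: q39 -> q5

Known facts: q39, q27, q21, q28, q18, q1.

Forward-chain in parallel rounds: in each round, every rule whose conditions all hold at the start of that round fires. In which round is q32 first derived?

Round 1: R3 [q18 -> q25]; R8 [q39 -> q5]. New: q25, q5.
Round 2: R7 [q5 -> q3]. New: q3.
Round 3: R1 [q3 AND q28 -> q9]. New: q9.
Round 4: R6 [q9 AND q28 AND q18 -> q32]. New: q32.
q32 first appears in round 4.

4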